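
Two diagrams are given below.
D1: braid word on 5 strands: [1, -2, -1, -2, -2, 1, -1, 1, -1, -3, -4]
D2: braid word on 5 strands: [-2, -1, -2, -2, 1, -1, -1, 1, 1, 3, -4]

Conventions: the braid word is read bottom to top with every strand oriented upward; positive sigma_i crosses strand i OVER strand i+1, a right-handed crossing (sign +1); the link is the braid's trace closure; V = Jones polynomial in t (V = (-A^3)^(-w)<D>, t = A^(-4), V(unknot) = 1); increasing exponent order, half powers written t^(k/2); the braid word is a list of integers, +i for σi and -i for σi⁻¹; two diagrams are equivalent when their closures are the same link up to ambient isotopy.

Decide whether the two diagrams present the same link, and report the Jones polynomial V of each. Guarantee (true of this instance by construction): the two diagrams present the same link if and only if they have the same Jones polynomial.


same link: yes
V(D1) = -t^(-5/2) - t^(-1/2)  [11 crossings, <D> = A^-13 + A^-5, w = -5]
V(D2) = -t^(-5/2) - t^(-1/2)  (w -3, c 11, <D> = A^-7 + A)
note: one V(t) for all 2 diagrams — one class (guaranteed)


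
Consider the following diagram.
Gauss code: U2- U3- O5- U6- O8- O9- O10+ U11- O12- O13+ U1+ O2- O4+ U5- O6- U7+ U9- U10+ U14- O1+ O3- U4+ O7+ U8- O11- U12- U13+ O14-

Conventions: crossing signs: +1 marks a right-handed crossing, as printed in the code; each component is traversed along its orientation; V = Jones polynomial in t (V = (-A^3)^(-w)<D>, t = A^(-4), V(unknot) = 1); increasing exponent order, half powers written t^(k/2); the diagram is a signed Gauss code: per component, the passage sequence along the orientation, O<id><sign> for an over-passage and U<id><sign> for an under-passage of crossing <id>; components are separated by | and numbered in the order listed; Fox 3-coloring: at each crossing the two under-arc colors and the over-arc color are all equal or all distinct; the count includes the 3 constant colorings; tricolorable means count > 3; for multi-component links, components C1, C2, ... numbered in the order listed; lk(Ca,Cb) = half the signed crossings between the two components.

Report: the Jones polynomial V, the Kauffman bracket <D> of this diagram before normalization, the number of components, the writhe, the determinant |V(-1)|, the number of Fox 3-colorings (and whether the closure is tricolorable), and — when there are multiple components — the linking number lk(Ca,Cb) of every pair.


Jones polynomial: V(t) = -t^-8 + 2t^-7 - 3t^-6 + 4t^-5 - 5t^-4 + 5t^-3 - 3t^-2 + 3t^-1 - 1
<D> = -A^-12 + 3A^-8 - 3A^-4 + 5 - 5A^4 + 4A^8 - 3A^12 + 2A^16 - A^20; writhe -4
components 1, writhe -4 (14 crossings)
3-colorings: 9 of 3^14, det 27 — tricolorable
note: V spans 8 powers of t: at least 8 crossings in any diagram


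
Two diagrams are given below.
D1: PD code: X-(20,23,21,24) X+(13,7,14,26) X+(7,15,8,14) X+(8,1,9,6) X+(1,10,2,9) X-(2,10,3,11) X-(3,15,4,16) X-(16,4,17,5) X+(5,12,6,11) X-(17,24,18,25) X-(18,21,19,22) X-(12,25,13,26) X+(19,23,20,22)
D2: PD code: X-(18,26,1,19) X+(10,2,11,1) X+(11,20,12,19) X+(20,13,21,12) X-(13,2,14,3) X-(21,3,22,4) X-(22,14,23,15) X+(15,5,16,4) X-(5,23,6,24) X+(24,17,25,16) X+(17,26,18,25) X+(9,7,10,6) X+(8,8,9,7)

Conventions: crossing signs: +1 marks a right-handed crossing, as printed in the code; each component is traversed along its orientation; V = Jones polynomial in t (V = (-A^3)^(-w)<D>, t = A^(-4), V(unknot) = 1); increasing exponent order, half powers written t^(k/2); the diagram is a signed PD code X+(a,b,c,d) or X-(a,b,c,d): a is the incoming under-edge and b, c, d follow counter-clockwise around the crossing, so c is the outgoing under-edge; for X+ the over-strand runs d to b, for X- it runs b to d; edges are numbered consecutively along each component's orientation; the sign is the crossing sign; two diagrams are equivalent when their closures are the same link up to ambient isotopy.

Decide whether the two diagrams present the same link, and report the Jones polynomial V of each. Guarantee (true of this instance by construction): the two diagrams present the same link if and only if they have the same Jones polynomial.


equivalent: yes
D1 (bracket A^-5 + A^-1; 13 crossings at w = -1): V = -t^(-1/2) - t^(1/2)
D2 (bracket A^7 + A^11; 13 crossings at w = +3): V = -t^(-1/2) - t^(1/2)
key observation: one V(t) for all 2 diagrams — one class (guaranteed)


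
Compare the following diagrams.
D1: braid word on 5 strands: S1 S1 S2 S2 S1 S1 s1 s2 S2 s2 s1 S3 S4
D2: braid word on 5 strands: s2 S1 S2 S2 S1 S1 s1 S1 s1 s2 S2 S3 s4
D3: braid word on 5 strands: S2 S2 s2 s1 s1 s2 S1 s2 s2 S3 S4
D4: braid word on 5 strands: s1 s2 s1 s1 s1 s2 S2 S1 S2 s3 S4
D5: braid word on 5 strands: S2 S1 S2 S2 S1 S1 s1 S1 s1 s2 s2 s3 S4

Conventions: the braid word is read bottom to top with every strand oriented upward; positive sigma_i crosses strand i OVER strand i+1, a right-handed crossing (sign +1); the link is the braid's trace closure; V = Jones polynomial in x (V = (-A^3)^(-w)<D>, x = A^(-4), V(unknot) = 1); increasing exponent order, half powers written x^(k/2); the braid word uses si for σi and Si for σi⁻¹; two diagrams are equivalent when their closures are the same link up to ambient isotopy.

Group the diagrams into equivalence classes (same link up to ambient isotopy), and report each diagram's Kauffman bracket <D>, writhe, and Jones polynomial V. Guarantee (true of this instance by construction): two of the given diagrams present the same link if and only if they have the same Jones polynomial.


equivalence classes: {D1, D2, D5} | {D3} | {D4}
D1 (bracket A^-13 - A^-9 + A^-5 + A^3; 13 crossings at w = -5): V = -x^(-9/2) - x^(-5/2) + x^(-3/2) - x^(-1/2)
V(D2) = -x^(-9/2) - x^(-5/2) + x^(-3/2) - x^(-1/2)  [13 crossings, <D> = A^-7 - A^-3 + A + A^9, w = -3]
V(D3) = -x^(1/2) + x^(3/2) - x^(5/2) - x^(9/2)  (w +1, c 11, <D> = A^-15 + A^-7 - A^-3 + A)
V(D4) = -x^(1/2) - x^(5/2)  [11 crossings, <D> = A^-1 + A^7, w = +3]
V(D5) = -x^(-9/2) - x^(-5/2) + x^(-3/2) - x^(-1/2)  [13 crossings, <D> = A^-7 - A^-3 + A + A^9, w = -3]
observation: V(x) takes 3 values over 5 diagrams, fixing the grouping


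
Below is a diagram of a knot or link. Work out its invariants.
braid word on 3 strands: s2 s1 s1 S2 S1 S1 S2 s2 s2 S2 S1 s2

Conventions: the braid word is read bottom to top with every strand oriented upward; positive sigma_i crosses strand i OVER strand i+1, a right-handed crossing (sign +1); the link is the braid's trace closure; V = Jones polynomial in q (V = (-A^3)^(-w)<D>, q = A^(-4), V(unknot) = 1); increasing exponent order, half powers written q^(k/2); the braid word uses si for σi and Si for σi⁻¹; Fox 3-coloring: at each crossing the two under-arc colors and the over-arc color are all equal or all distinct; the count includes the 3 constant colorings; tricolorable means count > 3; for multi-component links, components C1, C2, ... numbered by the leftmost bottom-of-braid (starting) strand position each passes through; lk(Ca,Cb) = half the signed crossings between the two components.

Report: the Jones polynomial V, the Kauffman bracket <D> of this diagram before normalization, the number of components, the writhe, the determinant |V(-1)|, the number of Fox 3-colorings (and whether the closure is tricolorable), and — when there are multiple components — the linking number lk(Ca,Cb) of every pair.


V(q) = -q^-3 + 2q^-2 - 2q^-1 + 3 - 2q + 2q^2 - q^3
bracket: -A^-12 + 2A^-8 - 2A^-4 + 3 - 2A^4 + 2A^8 - A^12, w = 0
1 component, writhe 0, over 12 crossings
det 13, colorings 3 of 3^12 — not tricolorable
observation: V is palindromic (span 6, det 13): q -> 1/q fixes it; necessary, not sufficient, for amphichirality


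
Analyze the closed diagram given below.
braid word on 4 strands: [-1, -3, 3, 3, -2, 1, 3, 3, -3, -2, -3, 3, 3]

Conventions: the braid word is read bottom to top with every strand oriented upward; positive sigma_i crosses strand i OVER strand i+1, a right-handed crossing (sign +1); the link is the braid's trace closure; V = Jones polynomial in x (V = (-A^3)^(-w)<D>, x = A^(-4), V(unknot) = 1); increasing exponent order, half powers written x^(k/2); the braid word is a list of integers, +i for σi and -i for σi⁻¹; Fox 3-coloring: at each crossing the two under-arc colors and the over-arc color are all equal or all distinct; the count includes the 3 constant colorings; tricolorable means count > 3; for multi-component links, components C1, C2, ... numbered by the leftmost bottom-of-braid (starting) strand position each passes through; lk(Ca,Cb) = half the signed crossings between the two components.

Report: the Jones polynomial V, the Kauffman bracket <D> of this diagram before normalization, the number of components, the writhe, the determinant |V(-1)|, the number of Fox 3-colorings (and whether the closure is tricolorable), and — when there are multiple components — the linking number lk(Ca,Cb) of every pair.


V = x + x^3 - x^4
<D> = A^-13 - A^-9 - A^-1 (w = +1)
1 component over 13 crossings, w = +1
9 Fox colorings among 3^13, |V(-1)| = 3: tricolorable
why: the word shrinks to σ1⁻¹ σ3 σ2⁻¹ σ1 σ3 σ2⁻¹ σ3 after cancelling


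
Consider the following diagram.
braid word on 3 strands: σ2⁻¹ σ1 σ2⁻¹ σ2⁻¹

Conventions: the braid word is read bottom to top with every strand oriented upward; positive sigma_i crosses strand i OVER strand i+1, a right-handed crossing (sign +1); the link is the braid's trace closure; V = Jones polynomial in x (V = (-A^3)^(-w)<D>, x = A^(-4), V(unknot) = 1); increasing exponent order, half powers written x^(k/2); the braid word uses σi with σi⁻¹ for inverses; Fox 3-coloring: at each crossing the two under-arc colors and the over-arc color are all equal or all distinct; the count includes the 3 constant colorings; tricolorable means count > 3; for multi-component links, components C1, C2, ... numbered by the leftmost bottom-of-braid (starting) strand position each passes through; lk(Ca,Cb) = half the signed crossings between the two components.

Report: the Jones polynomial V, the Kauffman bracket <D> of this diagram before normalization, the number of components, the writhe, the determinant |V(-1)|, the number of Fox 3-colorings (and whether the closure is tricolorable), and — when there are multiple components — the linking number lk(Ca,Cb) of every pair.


V = -x^-4 + x^-3 + x^-1
<D> = A^-2 + A^6 - A^10 (w = -2)
1 component over 4 crossings, w = -2
9 Fox colorings among 3^4, |V(-1)| = 3: tricolorable
why: w = -2 (over 4 crossings) is diagram-only; (-A^3)^(2) removes it from V


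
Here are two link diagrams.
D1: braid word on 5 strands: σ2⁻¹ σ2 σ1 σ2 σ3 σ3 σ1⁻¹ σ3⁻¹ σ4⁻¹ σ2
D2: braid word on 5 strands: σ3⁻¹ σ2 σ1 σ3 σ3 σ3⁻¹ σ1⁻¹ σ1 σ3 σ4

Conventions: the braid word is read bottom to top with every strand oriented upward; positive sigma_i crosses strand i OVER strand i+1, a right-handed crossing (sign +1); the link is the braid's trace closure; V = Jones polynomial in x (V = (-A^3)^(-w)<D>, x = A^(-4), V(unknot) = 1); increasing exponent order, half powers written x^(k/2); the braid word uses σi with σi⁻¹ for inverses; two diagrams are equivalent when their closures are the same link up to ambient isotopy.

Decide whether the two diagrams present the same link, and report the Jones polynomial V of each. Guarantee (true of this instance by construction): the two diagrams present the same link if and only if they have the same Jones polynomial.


same link: yes
V(D1) = 1  [10 crossings, <D> = A^6, w = +2]
V(D2) = 1  [10 crossings, <D> = A^12, w = +4]
insight: D2 (10 crossings) and D1 (10) are Markov-related braid presentations


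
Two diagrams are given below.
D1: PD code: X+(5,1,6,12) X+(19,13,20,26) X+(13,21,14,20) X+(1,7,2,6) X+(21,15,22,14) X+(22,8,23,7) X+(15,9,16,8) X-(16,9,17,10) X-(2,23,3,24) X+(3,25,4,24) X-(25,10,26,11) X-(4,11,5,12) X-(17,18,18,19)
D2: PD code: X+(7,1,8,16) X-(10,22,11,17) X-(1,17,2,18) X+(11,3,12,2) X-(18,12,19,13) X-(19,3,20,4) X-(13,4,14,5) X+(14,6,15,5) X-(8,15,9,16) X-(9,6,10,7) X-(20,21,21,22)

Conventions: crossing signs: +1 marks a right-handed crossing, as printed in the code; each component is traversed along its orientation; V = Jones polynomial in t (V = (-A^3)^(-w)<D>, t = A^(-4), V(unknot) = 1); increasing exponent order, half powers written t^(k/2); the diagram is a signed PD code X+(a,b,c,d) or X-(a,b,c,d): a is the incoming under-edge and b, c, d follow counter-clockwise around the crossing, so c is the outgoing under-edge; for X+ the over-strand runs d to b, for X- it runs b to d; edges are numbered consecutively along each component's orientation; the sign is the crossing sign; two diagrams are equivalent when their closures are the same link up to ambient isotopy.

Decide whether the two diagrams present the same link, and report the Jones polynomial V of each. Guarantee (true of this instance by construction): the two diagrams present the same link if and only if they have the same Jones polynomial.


equivalent: no
D1 (bracket -A^-9 + A^-1 + A^3 + A^7; 13 crossings at w = +3): V = -t^(1/2) - t^(3/2) - t^(5/2) + t^(9/2)
D2 (bracket A^-13 - A^-9 + A^-5 + A^3; 11 crossings at w = -5): V = -t^(-9/2) - t^(-5/2) + t^(-3/2) - t^(-1/2)
key observation: V(t) takes 2 values over 2 diagrams, fixing the grouping


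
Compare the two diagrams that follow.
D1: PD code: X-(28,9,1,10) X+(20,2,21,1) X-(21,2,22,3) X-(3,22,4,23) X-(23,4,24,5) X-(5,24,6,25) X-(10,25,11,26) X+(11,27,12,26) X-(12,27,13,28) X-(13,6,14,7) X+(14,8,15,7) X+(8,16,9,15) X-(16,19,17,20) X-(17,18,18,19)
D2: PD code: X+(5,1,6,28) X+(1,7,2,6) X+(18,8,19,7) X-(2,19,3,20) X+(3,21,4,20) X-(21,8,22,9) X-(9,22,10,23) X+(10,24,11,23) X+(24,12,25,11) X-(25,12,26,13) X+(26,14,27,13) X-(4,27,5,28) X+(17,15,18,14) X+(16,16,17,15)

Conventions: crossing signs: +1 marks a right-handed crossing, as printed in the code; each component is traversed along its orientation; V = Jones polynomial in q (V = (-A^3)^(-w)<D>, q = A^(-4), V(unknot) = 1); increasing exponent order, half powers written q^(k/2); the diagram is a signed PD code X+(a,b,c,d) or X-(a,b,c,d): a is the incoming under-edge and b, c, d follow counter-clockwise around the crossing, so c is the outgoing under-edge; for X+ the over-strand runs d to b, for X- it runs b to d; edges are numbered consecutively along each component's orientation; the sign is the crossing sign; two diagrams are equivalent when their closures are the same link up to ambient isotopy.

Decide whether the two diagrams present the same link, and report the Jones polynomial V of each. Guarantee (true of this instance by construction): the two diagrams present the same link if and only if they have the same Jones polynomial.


equivalent: no
D1 (bracket A^-14 - A^-10 + 2A^-6 - A^-2 + A^2 - A^6; 14 crossings at w = -6): V = -q^-6 + q^-5 - q^-4 + 2q^-3 - q^-2 + q^-1
V(D2) = 1  [14 crossings, <D> = A^12, w = +4]
observation: comparing 2 Jones polynomials yields 2 groups


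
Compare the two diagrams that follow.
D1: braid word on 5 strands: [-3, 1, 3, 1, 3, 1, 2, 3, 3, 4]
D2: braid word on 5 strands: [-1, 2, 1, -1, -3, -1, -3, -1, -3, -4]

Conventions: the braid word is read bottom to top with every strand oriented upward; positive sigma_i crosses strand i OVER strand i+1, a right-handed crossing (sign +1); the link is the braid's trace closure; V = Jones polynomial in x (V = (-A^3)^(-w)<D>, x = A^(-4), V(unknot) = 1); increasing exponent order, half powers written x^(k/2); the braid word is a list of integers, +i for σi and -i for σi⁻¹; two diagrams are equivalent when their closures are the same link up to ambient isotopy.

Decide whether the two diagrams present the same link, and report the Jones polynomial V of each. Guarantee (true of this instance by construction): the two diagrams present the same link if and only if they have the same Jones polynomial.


equivalent: no
V(D1) = x^2 + 2x^4 - 2x^5 + x^6 - 2x^7 + x^8  (w +8, c 10, <D> = A^-8 - 2A^-4 + 1 - 2A^4 + 2A^8 + A^16)
D2 (bracket A^-10 + 2A^-2 - 2A^2 + A^6 - 2A^10 + A^14; 10 crossings at w = -6): V = x^-8 - 2x^-7 + x^-6 - 2x^-5 + 2x^-4 + x^-2
why: 2 values of V(x) split the 2 diagrams


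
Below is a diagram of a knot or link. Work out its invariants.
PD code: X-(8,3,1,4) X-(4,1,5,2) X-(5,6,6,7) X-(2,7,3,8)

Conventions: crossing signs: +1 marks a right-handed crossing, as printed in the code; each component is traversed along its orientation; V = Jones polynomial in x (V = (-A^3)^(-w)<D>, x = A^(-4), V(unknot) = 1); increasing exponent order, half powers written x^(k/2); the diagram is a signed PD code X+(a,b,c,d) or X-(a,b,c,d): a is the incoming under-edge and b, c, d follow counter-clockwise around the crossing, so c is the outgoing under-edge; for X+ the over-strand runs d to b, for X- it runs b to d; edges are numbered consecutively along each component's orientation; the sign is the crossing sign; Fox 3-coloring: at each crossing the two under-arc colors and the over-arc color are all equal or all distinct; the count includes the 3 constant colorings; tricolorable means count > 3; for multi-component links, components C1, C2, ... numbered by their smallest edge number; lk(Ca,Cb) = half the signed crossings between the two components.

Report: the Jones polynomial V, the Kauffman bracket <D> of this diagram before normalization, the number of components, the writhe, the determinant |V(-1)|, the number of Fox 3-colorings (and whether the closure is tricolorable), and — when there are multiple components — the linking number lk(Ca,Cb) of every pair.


V(x) = -x^-4 + x^-3 + x^-1
bracket: A^-8 + 1 - A^4, w = -4
1 component, writhe -4, over 4 crossings
det 3, colorings 9 of 3^4 — tricolorable
observation: w = -4 (over 4 crossings) is diagram-only; (-A^3)^(4) removes it from V


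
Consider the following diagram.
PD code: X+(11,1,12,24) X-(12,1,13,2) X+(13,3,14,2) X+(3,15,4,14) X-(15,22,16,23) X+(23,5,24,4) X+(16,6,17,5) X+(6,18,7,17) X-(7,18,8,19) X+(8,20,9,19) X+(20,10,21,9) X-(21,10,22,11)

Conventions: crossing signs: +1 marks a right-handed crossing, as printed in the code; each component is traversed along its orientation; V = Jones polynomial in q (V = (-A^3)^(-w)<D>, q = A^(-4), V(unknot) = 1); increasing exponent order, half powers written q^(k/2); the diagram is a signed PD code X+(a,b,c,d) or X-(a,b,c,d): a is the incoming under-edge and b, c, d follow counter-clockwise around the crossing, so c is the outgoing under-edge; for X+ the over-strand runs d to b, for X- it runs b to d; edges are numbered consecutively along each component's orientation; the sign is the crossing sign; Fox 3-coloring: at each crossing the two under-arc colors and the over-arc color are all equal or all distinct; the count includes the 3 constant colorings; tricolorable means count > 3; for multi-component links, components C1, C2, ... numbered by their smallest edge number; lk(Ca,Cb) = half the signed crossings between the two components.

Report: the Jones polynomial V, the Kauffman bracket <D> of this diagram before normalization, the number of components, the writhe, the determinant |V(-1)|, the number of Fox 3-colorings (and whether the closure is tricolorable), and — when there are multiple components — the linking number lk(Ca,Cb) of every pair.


V = q - q^2 + 2q^3 - q^4 + q^5 - q^6
<D> = -A^-12 + A^-8 - A^-4 + 2 - A^4 + A^8 (w = +4)
1 component over 12 crossings, w = +4
3 Fox colorings among 3^12, |V(-1)| = 7: not tricolorable
why: the span of V is 5, forcing >= 5 crossings in any diagram


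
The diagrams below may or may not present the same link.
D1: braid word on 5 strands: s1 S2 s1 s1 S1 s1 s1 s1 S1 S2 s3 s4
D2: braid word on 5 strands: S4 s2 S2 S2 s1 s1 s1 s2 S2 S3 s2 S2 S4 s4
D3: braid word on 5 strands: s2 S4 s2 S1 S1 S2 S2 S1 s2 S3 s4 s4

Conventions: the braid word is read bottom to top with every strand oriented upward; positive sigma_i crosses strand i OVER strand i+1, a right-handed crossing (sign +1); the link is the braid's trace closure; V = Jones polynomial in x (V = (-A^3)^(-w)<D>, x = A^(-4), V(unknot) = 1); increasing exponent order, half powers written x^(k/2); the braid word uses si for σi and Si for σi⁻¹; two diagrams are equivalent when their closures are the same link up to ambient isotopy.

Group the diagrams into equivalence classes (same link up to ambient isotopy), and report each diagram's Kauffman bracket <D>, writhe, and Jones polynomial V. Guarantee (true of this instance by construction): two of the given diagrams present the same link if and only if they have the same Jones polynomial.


equivalence classes: {D1} | {D2} | {D3}
D1 (bracket A^-8 - 2A^-4 + 2 - 2A^4 + 2A^8 - A^12 + A^16; 12 crossings at w = +4): V = x^-1 - 1 + 2x - 2x^2 + 2x^3 - 2x^4 + x^5
V(D2) = x + x^3 - x^4  [14 crossings, <D> = -A^-16 + A^-12 + A^-4, w = 0]
D3 (bracket -A^-10 + 2A^-6 - A^-2 + 2A^2 - A^6 + A^10 - A^14; 12 crossings at w = -2): V = -x^-5 + x^-4 - x^-3 + 2x^-2 - x^-1 + 2 - x
key observation: 3 values of V(x) split the 3 diagrams


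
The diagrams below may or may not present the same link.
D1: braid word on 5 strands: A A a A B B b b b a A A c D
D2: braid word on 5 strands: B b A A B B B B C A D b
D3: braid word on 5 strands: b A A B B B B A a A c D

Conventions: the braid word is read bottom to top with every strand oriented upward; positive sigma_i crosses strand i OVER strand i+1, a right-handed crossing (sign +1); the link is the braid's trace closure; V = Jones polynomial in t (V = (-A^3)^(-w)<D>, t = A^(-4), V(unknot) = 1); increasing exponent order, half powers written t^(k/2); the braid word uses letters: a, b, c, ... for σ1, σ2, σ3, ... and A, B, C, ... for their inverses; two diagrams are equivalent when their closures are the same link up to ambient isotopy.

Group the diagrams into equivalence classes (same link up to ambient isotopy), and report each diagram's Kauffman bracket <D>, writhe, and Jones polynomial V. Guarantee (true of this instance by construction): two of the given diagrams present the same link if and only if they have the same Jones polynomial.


classes: {D1} | {D2, D3}
V(D1) = -t^-4 + t^-3 + t^-1  [14 crossings, <D> = A^-2 + A^6 - A^10, w = -2]
V(D2) = -t^-9 + 2t^-8 - 3t^-7 + 3t^-6 - 3t^-5 + 3t^-4 - t^-3 + t^-2  (w -8, c 12, <D> = A^-16 - A^-12 + 3A^-8 - 3A^-4 + 3 - 3A^4 + 2A^8 - A^12)
D3 (bracket A^-10 - A^-6 + 3A^-2 - 3A^2 + 3A^6 - 3A^10 + 2A^14 - A^18; 12 crossings at w = -6): V = -t^-9 + 2t^-8 - 3t^-7 + 3t^-6 - 3t^-5 + 3t^-4 - t^-3 + t^-2
note: V(t) takes 2 values over 3 diagrams, fixing the grouping


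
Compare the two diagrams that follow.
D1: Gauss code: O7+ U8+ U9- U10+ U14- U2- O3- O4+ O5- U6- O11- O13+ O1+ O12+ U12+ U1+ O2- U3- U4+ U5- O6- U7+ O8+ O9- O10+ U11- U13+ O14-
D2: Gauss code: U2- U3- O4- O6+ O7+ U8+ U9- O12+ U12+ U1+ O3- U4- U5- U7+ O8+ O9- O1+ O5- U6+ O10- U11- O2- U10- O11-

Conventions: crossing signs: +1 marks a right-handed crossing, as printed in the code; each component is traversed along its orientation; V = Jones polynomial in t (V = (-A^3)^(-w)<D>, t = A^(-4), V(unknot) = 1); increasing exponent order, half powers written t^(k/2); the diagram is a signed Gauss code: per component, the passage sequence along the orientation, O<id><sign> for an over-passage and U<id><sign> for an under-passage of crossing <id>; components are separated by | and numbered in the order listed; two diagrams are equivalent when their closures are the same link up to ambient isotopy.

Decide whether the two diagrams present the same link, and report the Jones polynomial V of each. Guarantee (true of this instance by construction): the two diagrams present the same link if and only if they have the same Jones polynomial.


equivalent: no
D1 (bracket A^4 + A^12 - A^16; 14 crossings at w = 0): V = -t^-4 + t^-3 + t^-1
D2 (bracket A^-10 - A^-6 + 2A^-2 - 3A^2 + 3A^6 - 2A^10 + 2A^14 - A^18; 12 crossings at w = -2): V = -t^-6 + 2t^-5 - 2t^-4 + 3t^-3 - 3t^-2 + 2t^-1 - 1 + t
key observation: 2 classes among 2 diagrams; unequal V(t) rules out equality


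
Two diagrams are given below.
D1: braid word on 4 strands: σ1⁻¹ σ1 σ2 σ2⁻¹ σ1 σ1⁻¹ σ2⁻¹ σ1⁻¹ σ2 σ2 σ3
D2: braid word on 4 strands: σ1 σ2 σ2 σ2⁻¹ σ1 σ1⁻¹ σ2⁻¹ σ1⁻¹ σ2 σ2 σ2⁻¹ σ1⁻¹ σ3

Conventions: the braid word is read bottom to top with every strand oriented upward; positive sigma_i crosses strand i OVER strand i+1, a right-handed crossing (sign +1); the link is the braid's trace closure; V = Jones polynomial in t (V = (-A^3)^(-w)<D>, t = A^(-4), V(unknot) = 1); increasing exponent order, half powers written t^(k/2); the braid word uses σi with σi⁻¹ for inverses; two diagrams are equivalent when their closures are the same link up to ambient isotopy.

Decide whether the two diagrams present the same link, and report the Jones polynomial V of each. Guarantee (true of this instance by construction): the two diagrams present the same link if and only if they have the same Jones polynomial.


equivalent: yes
V(D1) = 1  (w +1, c 11, <D> = -A^3)
V(D2) = 1  [13 crossings, <D> = -A^3, w = +1]
key observation: all 2 diagrams share one V(t), hence one class


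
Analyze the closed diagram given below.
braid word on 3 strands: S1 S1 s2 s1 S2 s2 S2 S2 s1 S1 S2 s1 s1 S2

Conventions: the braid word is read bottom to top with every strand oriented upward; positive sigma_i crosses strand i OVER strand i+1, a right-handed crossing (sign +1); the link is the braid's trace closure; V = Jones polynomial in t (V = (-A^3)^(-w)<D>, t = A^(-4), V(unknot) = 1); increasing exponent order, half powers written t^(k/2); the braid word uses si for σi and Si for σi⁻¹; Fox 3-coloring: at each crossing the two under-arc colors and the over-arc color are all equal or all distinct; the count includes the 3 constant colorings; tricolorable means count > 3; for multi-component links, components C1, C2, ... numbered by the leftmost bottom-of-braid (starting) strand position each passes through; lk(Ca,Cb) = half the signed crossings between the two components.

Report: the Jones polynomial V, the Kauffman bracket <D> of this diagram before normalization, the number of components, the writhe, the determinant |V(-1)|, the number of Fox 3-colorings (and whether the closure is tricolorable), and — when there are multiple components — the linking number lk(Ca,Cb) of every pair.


V(t) = -t^-6 + t^-5 - 2t^-4 + 3t^-3 - 2t^-2 + 3t^-1 - 1 + t - t^2
bracket: -A^-14 + A^-10 - A^-6 + 3A^-2 - 2A^2 + 3A^6 - 2A^10 + A^14 - A^18, w = -2
1 component, writhe -2, over 14 crossings
det 15, colorings 9 of 3^14 — tricolorable
observation: inverse pairs cancel, leaving σ1⁻¹ σ1⁻¹ σ2 σ1 σ2⁻¹ σ2⁻¹ σ2⁻¹ σ1 σ1 σ2⁻¹


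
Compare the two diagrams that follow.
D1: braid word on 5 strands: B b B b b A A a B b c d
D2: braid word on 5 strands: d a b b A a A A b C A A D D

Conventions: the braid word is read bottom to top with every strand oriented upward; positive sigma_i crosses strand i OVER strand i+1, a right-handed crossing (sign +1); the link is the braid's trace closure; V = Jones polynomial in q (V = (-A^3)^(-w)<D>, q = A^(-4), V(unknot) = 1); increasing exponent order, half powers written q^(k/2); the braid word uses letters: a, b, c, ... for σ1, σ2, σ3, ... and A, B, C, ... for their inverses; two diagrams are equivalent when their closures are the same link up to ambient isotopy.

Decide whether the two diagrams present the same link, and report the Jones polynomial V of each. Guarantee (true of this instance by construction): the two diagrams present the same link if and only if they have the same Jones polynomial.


equivalent: no
V(D1) = 1  (w +2, c 12, <D> = A^6)
V(D2) = -q^-3 + 2q^-2 - 2q^-1 + 3 - 2q + 2q^2 - q^3  [14 crossings, <D> = -A^-18 + 2A^-14 - 2A^-10 + 3A^-6 - 2A^-2 + 2A^2 - A^6, w = -2]
key observation: V(q) takes 2 values over 2 diagrams, fixing the grouping


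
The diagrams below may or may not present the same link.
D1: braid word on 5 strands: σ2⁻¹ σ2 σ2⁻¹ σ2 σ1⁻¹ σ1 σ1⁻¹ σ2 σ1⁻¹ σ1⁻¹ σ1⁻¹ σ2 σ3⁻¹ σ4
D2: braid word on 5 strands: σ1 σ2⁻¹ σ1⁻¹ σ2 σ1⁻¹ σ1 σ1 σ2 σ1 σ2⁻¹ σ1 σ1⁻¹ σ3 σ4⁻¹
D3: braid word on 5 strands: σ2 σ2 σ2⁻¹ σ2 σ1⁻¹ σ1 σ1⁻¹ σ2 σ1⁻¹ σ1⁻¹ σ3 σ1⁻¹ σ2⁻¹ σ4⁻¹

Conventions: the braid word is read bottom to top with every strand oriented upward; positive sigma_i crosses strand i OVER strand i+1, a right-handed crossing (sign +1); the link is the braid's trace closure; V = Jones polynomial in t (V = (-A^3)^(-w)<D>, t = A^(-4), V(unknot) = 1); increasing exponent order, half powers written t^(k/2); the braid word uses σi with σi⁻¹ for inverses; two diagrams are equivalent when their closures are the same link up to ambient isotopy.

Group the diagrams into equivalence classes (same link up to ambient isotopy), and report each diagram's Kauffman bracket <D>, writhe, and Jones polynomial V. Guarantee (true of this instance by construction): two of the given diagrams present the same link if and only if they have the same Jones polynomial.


equivalence classes: {D1, D3} | {D2}
D1 (bracket A^-10 - A^-6 + 2A^-2 - 2A^2 + 2A^6 - 2A^10 + A^14; 14 crossings at w = -2): V = t^-5 - 2t^-4 + 2t^-3 - 2t^-2 + 2t^-1 - 1 + t
V(D2) = t + t^3 - t^4  (w +2, c 14, <D> = -A^-10 + A^-6 + A^2)
V(D3) = t^-5 - 2t^-4 + 2t^-3 - 2t^-2 + 2t^-1 - 1 + t  [14 crossings, <D> = A^-10 - A^-6 + 2A^-2 - 2A^2 + 2A^6 - 2A^10 + A^14, w = -2]
key observation: 2 values of V(t) split the 3 diagrams


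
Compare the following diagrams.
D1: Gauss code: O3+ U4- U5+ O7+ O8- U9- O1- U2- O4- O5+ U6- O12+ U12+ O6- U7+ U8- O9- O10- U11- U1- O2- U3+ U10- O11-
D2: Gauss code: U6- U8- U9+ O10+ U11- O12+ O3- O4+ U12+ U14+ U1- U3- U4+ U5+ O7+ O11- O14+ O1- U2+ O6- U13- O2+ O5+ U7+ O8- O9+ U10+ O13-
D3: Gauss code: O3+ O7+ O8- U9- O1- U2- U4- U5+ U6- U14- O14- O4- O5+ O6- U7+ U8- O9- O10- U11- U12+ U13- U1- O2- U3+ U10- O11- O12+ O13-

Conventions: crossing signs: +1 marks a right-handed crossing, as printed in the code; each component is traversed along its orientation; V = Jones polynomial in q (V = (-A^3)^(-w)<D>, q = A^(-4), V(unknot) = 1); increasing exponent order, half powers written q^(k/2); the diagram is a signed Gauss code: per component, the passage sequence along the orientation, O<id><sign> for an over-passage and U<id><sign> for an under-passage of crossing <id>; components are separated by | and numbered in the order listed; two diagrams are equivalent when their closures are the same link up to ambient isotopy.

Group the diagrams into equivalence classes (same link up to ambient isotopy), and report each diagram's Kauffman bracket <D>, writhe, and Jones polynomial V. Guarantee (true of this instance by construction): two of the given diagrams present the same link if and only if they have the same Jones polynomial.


equivalence classes: {D1, D3} | {D2}
D1 (bracket A^-8 - A^-4 + 2 - A^4 + A^8 - A^12; 12 crossings at w = -4): V = -q^-6 + q^-5 - q^-4 + 2q^-3 - q^-2 + q^-1
V(D2) = q^-2 - q^-1 + 2 - 2q + q^2 - q^3 + q^4  (w +2, c 14, <D> = A^-10 - A^-6 + A^-2 - 2A^2 + 2A^6 - A^10 + A^14)
V(D3) = -q^-6 + q^-5 - q^-4 + 2q^-3 - q^-2 + q^-1  (w -6, c 14, <D> = A^-14 - A^-10 + 2A^-6 - A^-2 + A^2 - A^6)
observation: V(q) takes 2 values over 3 diagrams, fixing the grouping


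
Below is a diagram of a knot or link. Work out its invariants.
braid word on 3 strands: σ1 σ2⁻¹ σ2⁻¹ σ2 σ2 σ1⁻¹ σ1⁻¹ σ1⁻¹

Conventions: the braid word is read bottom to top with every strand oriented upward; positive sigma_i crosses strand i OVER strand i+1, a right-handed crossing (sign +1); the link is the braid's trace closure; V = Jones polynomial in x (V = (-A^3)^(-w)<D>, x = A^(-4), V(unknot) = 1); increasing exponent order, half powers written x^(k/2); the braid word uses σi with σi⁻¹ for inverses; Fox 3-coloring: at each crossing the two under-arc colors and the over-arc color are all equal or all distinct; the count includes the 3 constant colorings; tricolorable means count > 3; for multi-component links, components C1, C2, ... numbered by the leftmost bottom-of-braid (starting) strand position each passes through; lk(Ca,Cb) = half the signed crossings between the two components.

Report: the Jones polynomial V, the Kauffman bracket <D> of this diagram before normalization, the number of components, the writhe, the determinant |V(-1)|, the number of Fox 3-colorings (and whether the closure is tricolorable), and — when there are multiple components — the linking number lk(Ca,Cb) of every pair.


V(x) = x^-3 + x^-2 + x^-1 + 1
bracket: A^-6 + A^-2 + A^2 + A^6, w = -2
3 components, writhe -2, over 8 crossings
lk(C1,C2) = -1
linking number lk(C1,C3) = 0
lk(C2,C3): 0
det 0, colorings 9 of 3^8 — tricolorable
observation: a single generator in B_3: the closure splits as T(2,2) plus 1 unknot


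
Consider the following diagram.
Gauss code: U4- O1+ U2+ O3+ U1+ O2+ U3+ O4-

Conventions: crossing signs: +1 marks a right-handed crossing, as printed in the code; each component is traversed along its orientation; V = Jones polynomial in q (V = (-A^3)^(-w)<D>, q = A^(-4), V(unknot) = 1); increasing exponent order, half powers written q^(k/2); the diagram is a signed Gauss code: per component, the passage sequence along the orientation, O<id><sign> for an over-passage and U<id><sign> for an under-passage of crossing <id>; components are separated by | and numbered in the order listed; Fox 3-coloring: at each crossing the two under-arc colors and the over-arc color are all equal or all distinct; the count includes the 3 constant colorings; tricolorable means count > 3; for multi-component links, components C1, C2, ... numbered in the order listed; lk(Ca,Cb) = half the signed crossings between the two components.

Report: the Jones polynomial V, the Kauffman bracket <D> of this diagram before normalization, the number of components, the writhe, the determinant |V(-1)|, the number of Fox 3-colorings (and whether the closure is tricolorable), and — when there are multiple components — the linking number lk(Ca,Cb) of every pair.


V(q) = q + q^3 - q^4
bracket: -A^-10 + A^-6 + A^2, w = +2
1 component, writhe +2, over 4 crossings
det 3, colorings 9 of 3^4 — tricolorable
observation: det 3 = |V(-1)|; divisible by 3, so tricolorable


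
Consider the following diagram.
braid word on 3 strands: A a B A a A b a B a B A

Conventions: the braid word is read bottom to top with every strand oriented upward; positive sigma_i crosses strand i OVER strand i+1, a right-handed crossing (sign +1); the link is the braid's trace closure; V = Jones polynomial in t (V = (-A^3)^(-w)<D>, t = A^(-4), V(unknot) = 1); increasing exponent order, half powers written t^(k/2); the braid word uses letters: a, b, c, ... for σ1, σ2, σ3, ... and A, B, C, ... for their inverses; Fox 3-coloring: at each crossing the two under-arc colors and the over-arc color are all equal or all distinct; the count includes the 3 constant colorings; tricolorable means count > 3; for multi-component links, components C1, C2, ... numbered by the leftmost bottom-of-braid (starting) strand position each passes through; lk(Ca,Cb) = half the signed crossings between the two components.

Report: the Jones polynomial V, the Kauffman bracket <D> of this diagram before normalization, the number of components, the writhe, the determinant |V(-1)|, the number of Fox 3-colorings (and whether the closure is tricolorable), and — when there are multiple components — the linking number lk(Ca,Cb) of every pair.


V(t) = -t^-4 + t^-3 + t^-1
bracket: A^-2 + A^6 - A^10, w = -2
1 component, writhe -2, over 12 crossings
det 3, colorings 9 of 3^12 — tricolorable
observation: free reduction leaves σ2⁻¹ σ1⁻¹ σ2 σ1 σ2⁻¹ σ1 σ2⁻¹ σ1⁻¹ of the original 12 letters


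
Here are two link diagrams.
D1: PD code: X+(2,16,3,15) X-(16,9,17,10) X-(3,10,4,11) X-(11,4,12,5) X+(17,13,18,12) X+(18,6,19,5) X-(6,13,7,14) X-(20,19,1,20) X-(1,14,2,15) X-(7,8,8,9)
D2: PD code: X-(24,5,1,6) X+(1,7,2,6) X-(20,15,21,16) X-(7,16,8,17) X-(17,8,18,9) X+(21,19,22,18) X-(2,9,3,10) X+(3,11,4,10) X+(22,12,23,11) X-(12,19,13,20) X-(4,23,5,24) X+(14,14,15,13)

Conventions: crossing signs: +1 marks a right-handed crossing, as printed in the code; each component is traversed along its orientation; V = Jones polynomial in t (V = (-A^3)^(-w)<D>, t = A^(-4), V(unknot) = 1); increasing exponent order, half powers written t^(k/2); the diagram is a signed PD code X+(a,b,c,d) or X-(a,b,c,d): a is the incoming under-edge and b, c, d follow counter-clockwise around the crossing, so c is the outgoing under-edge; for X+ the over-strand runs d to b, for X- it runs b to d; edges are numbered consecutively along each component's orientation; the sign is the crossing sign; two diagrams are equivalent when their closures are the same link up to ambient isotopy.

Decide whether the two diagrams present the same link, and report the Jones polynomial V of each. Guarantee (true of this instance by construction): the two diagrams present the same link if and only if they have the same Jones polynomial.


same link: yes
V(D1) = -t^-4 + t^-3 + t^-1  [10 crossings, <D> = A^-8 + 1 - A^4, w = -4]
V(D2) = -t^-4 + t^-3 + t^-1  [12 crossings, <D> = A^-2 + A^6 - A^10, w = -2]
insight: from 10 to 12 crossings by R-moves: one link, two diagrams


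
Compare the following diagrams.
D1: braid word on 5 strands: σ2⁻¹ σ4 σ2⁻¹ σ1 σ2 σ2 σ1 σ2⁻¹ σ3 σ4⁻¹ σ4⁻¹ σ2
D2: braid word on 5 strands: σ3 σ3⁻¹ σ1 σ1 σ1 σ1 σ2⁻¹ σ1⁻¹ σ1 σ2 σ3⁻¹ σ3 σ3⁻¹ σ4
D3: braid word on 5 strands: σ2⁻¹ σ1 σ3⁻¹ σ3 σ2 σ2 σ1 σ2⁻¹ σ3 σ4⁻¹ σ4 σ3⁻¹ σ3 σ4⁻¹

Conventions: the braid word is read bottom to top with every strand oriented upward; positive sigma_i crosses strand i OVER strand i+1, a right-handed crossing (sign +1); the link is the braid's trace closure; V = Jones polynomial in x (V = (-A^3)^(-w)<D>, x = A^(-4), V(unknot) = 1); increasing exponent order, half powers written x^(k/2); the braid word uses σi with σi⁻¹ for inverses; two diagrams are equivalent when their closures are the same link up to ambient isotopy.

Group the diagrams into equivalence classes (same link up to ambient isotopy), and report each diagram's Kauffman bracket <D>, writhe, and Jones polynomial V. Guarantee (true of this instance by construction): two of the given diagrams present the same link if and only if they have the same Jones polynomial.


grouping into links: {D1, D3} | {D2}
V(D1) = 2 + x^2 + x^4  (w +2, c 12, <D> = A^-10 + A^-2 + 2A^6)
V(D2) = x + x^2 + x^3 + x^6  (w +4, c 14, <D> = A^-12 + 1 + A^4 + A^8)
V(D3) = 2 + x^2 + x^4  [14 crossings, <D> = A^-10 + A^-2 + 2A^6, w = +2]
why: 2 values of V(x) split the 3 diagrams


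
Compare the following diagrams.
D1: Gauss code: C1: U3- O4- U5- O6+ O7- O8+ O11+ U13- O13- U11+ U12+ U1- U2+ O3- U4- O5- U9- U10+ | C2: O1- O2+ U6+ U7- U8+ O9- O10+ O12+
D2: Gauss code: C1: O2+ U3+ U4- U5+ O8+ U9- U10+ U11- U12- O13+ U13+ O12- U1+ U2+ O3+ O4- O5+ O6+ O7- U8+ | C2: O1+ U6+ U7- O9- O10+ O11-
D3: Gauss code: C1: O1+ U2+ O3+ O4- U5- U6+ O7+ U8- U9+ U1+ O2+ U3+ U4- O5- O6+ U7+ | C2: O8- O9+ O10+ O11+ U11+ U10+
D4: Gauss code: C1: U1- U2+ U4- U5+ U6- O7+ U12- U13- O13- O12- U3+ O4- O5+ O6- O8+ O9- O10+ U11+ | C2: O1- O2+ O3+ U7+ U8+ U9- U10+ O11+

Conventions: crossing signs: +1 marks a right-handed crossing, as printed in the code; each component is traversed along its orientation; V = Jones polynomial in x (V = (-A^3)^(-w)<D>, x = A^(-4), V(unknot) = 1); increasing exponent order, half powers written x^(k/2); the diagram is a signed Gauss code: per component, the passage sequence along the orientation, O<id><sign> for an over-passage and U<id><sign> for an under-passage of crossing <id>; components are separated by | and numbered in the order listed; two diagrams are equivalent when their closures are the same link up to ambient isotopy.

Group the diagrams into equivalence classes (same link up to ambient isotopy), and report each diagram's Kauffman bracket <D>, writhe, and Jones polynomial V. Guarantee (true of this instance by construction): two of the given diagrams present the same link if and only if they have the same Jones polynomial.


equivalence classes: {D1} | {D2, D3} | {D4}
D1 (bracket A^-9 + 2A^-1 - A^3 + A^7 - A^11; 13 crossings at w = -1): V = x^(-7/2) - x^(-5/2) + x^(-3/2) - 2x^(-1/2) - x^(3/2)
V(D2) = -x^(1/2) - x^(3/2) - x^(5/2) + x^(9/2)  [13 crossings, <D> = -A^-9 + A^-1 + A^3 + A^7, w = +3]
D3 (bracket -A^-3 + A^5 + A^9 + A^13; 11 crossings at w = +5): V = -x^(1/2) - x^(3/2) - x^(5/2) + x^(9/2)
D4 (bracket A^-15 + A^-7 - A^-3 + A; 13 crossings at w = +1): V = -x^(1/2) + x^(3/2) - x^(5/2) - x^(9/2)
observation: 3 values of V(x) split the 4 diagrams
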